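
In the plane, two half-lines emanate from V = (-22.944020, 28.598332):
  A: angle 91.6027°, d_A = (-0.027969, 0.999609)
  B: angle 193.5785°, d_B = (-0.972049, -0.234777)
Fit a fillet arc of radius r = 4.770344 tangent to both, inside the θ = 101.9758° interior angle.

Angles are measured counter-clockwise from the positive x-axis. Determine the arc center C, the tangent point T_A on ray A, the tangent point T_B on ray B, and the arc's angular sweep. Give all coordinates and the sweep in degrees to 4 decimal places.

center=(-27.8206,32.3280) T_A=(-23.0521,32.4614) T_B=(-26.7006,27.6910) sweep=78.0242

bisector direction at 142.5906° = (-0.794315,0.607506)
center distance |VC| = r/sin(θ/2) = 4.770344/sin(50.9879°) = 6.139336
C = V + |VC|·bis = (-27.8206,32.3280)
T_A = V + ((C−V)·d_A)·d_A = V + 3.8646·d_A = (-23.0521,32.4614)
T_B = V + ((C−V)·d_B)·d_B = V + 3.8646·d_B = (-26.7006,27.6910)
sweep = 180° − θ = 78.0242°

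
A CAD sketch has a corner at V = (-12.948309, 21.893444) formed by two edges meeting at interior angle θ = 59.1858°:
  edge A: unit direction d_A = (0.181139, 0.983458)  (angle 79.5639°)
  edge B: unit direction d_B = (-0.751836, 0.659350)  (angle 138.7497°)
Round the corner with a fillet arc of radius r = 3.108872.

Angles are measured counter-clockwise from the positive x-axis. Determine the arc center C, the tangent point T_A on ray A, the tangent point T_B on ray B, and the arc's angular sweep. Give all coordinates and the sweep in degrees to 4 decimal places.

center=(-15.0142,27.8402) T_A=(-11.9567,27.2771) T_B=(-17.0640,25.5028) sweep=120.8142

bisector direction at 109.1568° = (-0.328155,0.944624)
center distance |VC| = r/sin(θ/2) = 3.108872/sin(29.5929°) = 6.295377
C = V + |VC|·bis = (-15.0142,27.8402)
T_A = V + ((C−V)·d_A)·d_A = V + 5.4742·d_A = (-11.9567,27.2771)
T_B = V + ((C−V)·d_B)·d_B = V + 5.4742·d_B = (-17.0640,25.5028)
sweep = 180° − θ = 120.8142°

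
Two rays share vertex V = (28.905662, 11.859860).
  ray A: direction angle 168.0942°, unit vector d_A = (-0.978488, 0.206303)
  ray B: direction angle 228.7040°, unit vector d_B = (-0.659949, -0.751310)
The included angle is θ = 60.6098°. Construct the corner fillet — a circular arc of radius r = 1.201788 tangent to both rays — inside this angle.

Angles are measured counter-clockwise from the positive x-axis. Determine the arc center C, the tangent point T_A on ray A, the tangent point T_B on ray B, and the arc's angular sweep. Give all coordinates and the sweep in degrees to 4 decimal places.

bisector direction at 198.3991° = (-0.948881,-0.315634)
center distance |VC| = r/sin(θ/2) = 1.201788/sin(30.3049°) = 2.381658
C = V + |VC|·bis = (26.6458,11.1081)
T_A = V + ((C−V)·d_A)·d_A = V + 2.0562·d_A = (26.8937,12.2841)
T_B = V + ((C−V)·d_B)·d_B = V + 2.0562·d_B = (27.5487,10.3150)
sweep = 180° − θ = 119.3902°

center=(26.6458,11.1081) T_A=(26.8937,12.2841) T_B=(27.5487,10.3150) sweep=119.3902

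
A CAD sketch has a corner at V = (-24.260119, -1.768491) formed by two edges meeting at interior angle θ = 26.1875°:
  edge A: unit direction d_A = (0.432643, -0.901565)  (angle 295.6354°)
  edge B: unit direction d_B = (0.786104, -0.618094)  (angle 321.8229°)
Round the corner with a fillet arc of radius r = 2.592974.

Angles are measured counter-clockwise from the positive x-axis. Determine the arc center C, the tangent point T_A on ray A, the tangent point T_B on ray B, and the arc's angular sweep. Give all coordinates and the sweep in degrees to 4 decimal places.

center=(-17.0992,-10.6974) T_A=(-19.4370,-11.8193) T_B=(-15.4965,-8.6591) sweep=153.8125

bisector direction at 308.7292° = (0.625640,-0.780112)
center distance |VC| = r/sin(θ/2) = 2.592974/sin(13.0938°) = 11.445732
C = V + |VC|·bis = (-17.0992,-10.6974)
T_A = V + ((C−V)·d_A)·d_A = V + 11.1482·d_A = (-19.4370,-11.8193)
T_B = V + ((C−V)·d_B)·d_B = V + 11.1482·d_B = (-15.4965,-8.6591)
sweep = 180° − θ = 153.8125°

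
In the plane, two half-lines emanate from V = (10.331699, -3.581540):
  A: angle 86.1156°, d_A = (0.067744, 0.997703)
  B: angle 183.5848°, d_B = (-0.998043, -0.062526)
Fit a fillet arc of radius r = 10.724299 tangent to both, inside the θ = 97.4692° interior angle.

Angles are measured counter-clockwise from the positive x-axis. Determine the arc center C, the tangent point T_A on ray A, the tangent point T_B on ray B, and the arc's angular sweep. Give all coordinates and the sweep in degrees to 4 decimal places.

bisector direction at 134.8502° = (-0.705256,0.708953)
center distance |VC| = r/sin(θ/2) = 10.724299/sin(48.7346°) = 14.267438
C = V + |VC|·bis = (0.2695,6.5334)
T_A = V + ((C−V)·d_A)·d_A = V + 9.4101·d_A = (10.9692,5.8069)
T_B = V + ((C−V)·d_B)·d_B = V + 9.4101·d_B = (0.9401,-4.1699)
sweep = 180° − θ = 82.5308°

center=(0.2695,6.5334) T_A=(10.9692,5.8069) T_B=(0.9401,-4.1699) sweep=82.5308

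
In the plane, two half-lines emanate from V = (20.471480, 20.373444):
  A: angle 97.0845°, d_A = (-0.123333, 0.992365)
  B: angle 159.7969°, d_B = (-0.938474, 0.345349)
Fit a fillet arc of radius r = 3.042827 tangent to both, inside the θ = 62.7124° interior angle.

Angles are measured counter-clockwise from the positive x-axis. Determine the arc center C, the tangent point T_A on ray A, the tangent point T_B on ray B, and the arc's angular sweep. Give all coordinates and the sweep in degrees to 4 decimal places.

bisector direction at 128.4407° = (-0.621704,0.783252)
center distance |VC| = r/sin(θ/2) = 3.042827/sin(31.3562°) = 5.847576
C = V + |VC|·bis = (16.8360,24.9536)
T_A = V + ((C−V)·d_A)·d_A = V + 4.9935·d_A = (19.8556,25.3289)
T_B = V + ((C−V)·d_B)·d_B = V + 4.9935·d_B = (15.7852,22.0980)
sweep = 180° − θ = 117.2876°

center=(16.8360,24.9536) T_A=(19.8556,25.3289) T_B=(15.7852,22.0980) sweep=117.2876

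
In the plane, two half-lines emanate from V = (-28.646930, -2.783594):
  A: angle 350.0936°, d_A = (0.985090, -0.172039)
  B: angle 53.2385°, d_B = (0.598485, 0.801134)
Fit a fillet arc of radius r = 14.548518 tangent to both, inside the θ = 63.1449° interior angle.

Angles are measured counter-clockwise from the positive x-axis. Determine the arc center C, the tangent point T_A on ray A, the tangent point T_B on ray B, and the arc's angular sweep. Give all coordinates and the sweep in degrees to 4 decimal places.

center=(-2.8232,7.4752) T_A=(-5.3261,-6.8564) T_B=(-14.4785,16.1823) sweep=116.8551

bisector direction at 21.6660° = (0.929351,0.369196)
center distance |VC| = r/sin(θ/2) = 14.548518/sin(31.5724°) = 27.786815
C = V + |VC|·bis = (-2.8232,7.4752)
T_A = V + ((C−V)·d_A)·d_A = V + 23.6738·d_A = (-5.3261,-6.8564)
T_B = V + ((C−V)·d_B)·d_B = V + 23.6738·d_B = (-14.4785,16.1823)
sweep = 180° − θ = 116.8551°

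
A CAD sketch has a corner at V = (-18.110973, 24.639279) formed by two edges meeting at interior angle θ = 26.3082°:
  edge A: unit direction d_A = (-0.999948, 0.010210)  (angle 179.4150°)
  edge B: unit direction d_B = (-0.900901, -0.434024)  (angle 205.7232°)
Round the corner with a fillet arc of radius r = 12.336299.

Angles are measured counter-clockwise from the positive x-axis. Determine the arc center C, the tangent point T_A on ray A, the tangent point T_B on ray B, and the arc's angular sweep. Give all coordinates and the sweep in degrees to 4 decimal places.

bisector direction at 192.5691° = (-0.976034,-0.217617)
center distance |VC| = r/sin(θ/2) = 12.336299/sin(13.1541°) = 54.208606
C = V + |VC|·bis = (-71.0204,12.8426)
T_A = V + ((C−V)·d_A)·d_A = V + 52.7863·d_A = (-70.8945,25.1782)
T_B = V + ((C−V)·d_B)·d_B = V + 52.7863·d_B = (-65.6662,1.7288)
sweep = 180° − θ = 153.6918°

center=(-71.0204,12.8426) T_A=(-70.8945,25.1782) T_B=(-65.6662,1.7288) sweep=153.6918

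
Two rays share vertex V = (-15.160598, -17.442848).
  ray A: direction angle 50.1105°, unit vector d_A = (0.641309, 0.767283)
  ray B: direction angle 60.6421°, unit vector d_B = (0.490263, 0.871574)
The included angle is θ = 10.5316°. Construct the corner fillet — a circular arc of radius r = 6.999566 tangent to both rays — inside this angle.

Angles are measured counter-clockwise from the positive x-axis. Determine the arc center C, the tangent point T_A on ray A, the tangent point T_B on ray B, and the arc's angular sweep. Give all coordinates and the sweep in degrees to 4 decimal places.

bisector direction at 55.3763° = (0.568184,0.822901)
center distance |VC| = r/sin(θ/2) = 6.999566/sin(5.2658°) = 76.267752
C = V + |VC|·bis = (28.1735,45.3180)
T_A = V + ((C−V)·d_A)·d_A = V + 75.9459·d_A = (33.5442,40.8291)
T_B = V + ((C−V)·d_B)·d_B = V + 75.9459·d_B = (22.0729,48.7496)
sweep = 180° − θ = 169.4684°

center=(28.1735,45.3180) T_A=(33.5442,40.8291) T_B=(22.0729,48.7496) sweep=169.4684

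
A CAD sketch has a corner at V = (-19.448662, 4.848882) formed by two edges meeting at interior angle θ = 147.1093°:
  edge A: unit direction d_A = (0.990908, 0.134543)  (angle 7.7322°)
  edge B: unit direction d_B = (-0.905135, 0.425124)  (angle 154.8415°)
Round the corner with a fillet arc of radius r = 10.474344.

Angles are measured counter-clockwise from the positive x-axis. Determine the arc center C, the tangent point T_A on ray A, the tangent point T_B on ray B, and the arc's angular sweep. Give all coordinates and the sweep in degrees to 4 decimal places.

bisector direction at 81.2869° = (0.151488,0.988459)
center distance |VC| = r/sin(θ/2) = 10.474344/sin(73.5546°) = 10.921125
C = V + |VC|·bis = (-17.7942,15.6440)
T_A = V + ((C−V)·d_A)·d_A = V + 3.0918·d_A = (-16.3850,5.2649)
T_B = V + ((C−V)·d_B)·d_B = V + 3.0918·d_B = (-22.2471,6.1633)
sweep = 180° − θ = 32.8907°

center=(-17.7942,15.6440) T_A=(-16.3850,5.2649) T_B=(-22.2471,6.1633) sweep=32.8907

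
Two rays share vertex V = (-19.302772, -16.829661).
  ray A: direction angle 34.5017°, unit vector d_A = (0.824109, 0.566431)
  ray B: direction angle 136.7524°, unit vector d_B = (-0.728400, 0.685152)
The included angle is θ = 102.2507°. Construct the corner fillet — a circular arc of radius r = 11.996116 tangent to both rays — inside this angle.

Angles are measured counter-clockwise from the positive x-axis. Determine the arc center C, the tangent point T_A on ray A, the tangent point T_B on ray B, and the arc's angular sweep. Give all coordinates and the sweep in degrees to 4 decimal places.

bisector direction at 85.6271° = (0.076248,0.997089)
center distance |VC| = r/sin(θ/2) = 11.996116/sin(51.1253°) = 15.408855
C = V + |VC|·bis = (-18.1279,-1.4657)
T_A = V + ((C−V)·d_A)·d_A = V + 9.6709·d_A = (-11.3329,-11.3518)
T_B = V + ((C−V)·d_B)·d_B = V + 9.6709·d_B = (-26.3470,-10.2036)
sweep = 180° − θ = 77.7493°

center=(-18.1279,-1.4657) T_A=(-11.3329,-11.3518) T_B=(-26.3470,-10.2036) sweep=77.7493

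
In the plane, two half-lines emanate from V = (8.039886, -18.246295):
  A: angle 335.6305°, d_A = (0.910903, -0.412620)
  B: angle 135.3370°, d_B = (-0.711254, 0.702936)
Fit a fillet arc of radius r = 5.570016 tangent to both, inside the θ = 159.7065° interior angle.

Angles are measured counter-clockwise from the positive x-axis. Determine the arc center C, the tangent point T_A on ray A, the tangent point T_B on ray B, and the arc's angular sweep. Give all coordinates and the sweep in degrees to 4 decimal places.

center=(11.2462,-13.5839) T_A=(8.9479,-18.6576) T_B=(7.3309,-17.5456) sweep=20.2935

bisector direction at 55.4837° = (0.566640,0.823966)
center distance |VC| = r/sin(θ/2) = 5.570016/sin(79.8533°) = 5.658517
C = V + |VC|·bis = (11.2462,-13.5839)
T_A = V + ((C−V)·d_A)·d_A = V + 0.9969·d_A = (8.9479,-18.6576)
T_B = V + ((C−V)·d_B)·d_B = V + 0.9969·d_B = (7.3309,-17.5456)
sweep = 180° − θ = 20.2935°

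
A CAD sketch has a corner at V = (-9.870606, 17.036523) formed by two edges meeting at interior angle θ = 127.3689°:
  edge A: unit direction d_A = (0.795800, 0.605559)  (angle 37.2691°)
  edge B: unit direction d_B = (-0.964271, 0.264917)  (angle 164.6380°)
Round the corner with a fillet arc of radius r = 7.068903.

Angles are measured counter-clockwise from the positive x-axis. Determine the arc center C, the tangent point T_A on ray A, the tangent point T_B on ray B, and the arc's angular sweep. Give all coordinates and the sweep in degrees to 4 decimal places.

center=(-11.3691,24.7790) T_A=(-7.0884,19.1536) T_B=(-13.2418,17.9627) sweep=52.6311

bisector direction at 100.9535° = (-0.190013,0.981782)
center distance |VC| = r/sin(θ/2) = 7.068903/sin(63.6844°) = 7.886178
C = V + |VC|·bis = (-11.3691,24.7790)
T_A = V + ((C−V)·d_A)·d_A = V + 3.4961·d_A = (-7.0884,19.1536)
T_B = V + ((C−V)·d_B)·d_B = V + 3.4961·d_B = (-13.2418,17.9627)
sweep = 180° − θ = 52.6311°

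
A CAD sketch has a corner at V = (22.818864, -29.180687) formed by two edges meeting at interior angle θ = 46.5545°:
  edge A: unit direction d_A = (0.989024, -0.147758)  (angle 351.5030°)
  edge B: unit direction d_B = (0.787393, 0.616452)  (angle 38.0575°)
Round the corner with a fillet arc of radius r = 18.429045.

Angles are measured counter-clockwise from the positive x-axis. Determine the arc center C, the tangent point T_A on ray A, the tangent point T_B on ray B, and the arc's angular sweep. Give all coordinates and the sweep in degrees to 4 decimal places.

bisector direction at 14.7802° = (0.966911,0.255112)
center distance |VC| = r/sin(θ/2) = 18.429045/sin(23.2772°) = 46.634466
C = V + |VC|·bis = (67.9103,-17.2837)
T_A = V + ((C−V)·d_A)·d_A = V + 42.8386·d_A = (65.1872,-35.5104)
T_B = V + ((C−V)·d_B)·d_B = V + 42.8386·d_B = (56.5496,-2.7728)
sweep = 180° − θ = 133.4455°

center=(67.9103,-17.2837) T_A=(65.1872,-35.5104) T_B=(56.5496,-2.7728) sweep=133.4455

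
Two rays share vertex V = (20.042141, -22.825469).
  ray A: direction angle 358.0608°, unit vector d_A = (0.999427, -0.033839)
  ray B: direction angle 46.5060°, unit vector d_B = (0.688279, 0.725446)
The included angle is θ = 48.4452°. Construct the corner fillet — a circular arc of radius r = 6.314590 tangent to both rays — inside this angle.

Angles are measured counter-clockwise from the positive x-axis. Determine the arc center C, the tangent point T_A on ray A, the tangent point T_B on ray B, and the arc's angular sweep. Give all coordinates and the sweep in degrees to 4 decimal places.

center=(34.2836,-16.9895) T_A=(34.0699,-23.3004) T_B=(29.7027,-12.6433) sweep=131.5548

bisector direction at 22.2834° = (0.925320,0.379188)
center distance |VC| = r/sin(θ/2) = 6.314590/sin(24.2226°) = 15.390824
C = V + |VC|·bis = (34.2836,-16.9895)
T_A = V + ((C−V)·d_A)·d_A = V + 14.0358·d_A = (34.0699,-23.3004)
T_B = V + ((C−V)·d_B)·d_B = V + 14.0358·d_B = (29.7027,-12.6433)
sweep = 180° − θ = 131.5548°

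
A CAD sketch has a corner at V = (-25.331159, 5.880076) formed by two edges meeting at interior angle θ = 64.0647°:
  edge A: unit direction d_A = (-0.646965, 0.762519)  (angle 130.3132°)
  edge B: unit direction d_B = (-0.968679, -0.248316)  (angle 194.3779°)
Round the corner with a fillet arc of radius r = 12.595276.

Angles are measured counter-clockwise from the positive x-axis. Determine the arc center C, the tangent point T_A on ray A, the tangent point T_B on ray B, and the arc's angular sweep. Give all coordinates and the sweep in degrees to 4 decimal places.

bisector direction at 162.3456° = (-0.952903,0.303276)
center distance |VC| = r/sin(θ/2) = 12.595276/sin(32.0324°) = 23.746839
C = V + |VC|·bis = (-47.9596,13.0819)
T_A = V + ((C−V)·d_A)·d_A = V + 20.1314·d_A = (-38.3554,21.2306)
T_B = V + ((C−V)·d_B)·d_B = V + 20.1314·d_B = (-44.8320,0.8811)
sweep = 180° − θ = 115.9353°

center=(-47.9596,13.0819) T_A=(-38.3554,21.2306) T_B=(-44.8320,0.8811) sweep=115.9353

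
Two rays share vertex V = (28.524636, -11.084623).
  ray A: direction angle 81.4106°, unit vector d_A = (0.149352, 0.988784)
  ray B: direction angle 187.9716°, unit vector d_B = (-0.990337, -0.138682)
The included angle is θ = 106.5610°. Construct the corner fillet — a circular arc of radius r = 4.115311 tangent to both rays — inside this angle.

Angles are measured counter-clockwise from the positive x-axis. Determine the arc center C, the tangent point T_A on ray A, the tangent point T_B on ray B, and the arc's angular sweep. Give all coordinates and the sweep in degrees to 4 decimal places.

bisector direction at 134.6911° = (-0.703284,0.710909)
center distance |VC| = r/sin(θ/2) = 4.115311/sin(53.2805°) = 5.134049
C = V + |VC|·bis = (24.9139,-7.4348)
T_A = V + ((C−V)·d_A)·d_A = V + 3.0696·d_A = (28.9831,-8.0494)
T_B = V + ((C−V)·d_B)·d_B = V + 3.0696·d_B = (25.4847,-11.5103)
sweep = 180° − θ = 73.4390°

center=(24.9139,-7.4348) T_A=(28.9831,-8.0494) T_B=(25.4847,-11.5103) sweep=73.4390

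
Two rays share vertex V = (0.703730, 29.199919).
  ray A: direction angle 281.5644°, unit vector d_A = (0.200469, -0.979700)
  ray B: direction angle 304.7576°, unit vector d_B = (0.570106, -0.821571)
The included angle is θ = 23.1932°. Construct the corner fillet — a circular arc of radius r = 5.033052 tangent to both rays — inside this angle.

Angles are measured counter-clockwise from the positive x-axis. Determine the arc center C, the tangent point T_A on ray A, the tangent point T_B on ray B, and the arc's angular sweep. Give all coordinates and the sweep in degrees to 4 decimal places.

bisector direction at 293.1610° = (0.393316,-0.919403)
center distance |VC| = r/sin(θ/2) = 5.033052/sin(11.5966°) = 25.037594
C = V + |VC|·bis = (10.5514,6.1803)
T_A = V + ((C−V)·d_A)·d_A = V + 24.5265·d_A = (5.6205,5.1713)
T_B = V + ((C−V)·d_B)·d_B = V + 24.5265·d_B = (14.6864,9.0496)
sweep = 180° − θ = 156.8068°

center=(10.5514,6.1803) T_A=(5.6205,5.1713) T_B=(14.6864,9.0496) sweep=156.8068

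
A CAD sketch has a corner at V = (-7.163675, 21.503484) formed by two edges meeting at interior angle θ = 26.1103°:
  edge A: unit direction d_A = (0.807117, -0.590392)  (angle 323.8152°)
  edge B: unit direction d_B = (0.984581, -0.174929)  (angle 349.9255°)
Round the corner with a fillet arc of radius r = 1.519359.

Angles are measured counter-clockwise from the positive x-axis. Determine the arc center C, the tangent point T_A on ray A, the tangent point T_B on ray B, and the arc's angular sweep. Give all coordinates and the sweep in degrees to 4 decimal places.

bisector direction at 336.8704° = (0.919618,-0.392813)
center distance |VC| = r/sin(θ/2) = 1.519359/sin(13.0551°) = 6.726136
C = V + |VC|·bis = (-0.9782,18.8614)
T_A = V + ((C−V)·d_A)·d_A = V + 6.5523·d_A = (-1.8752,17.6351)
T_B = V + ((C−V)·d_B)·d_B = V + 6.5523·d_B = (-0.7124,20.3573)
sweep = 180° − θ = 153.8897°

center=(-0.9782,18.8614) T_A=(-1.8752,17.6351) T_B=(-0.7124,20.3573) sweep=153.8897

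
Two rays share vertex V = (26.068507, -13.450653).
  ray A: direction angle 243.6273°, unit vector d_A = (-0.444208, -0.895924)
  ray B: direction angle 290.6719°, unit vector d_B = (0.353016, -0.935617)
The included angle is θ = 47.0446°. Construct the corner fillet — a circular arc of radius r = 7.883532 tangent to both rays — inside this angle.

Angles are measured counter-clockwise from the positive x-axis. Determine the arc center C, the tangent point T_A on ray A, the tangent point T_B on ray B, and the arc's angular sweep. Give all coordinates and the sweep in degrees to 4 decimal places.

center=(25.0862,-33.1792) T_A=(18.0232,-29.6773) T_B=(32.4622,-30.3962) sweep=132.9554

bisector direction at 267.1496° = (-0.049728,-0.998763)
center distance |VC| = r/sin(θ/2) = 7.883532/sin(23.5223°) = 19.752980
C = V + |VC|·bis = (25.0862,-33.1792)
T_A = V + ((C−V)·d_A)·d_A = V + 18.1116·d_A = (18.0232,-29.6773)
T_B = V + ((C−V)·d_B)·d_B = V + 18.1116·d_B = (32.4622,-30.3962)
sweep = 180° − θ = 132.9554°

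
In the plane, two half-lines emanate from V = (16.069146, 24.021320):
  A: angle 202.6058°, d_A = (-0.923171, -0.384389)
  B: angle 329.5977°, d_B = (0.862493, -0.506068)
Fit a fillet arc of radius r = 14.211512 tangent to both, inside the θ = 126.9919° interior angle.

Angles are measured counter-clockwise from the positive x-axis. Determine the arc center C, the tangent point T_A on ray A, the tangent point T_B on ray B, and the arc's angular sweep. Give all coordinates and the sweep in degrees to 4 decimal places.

center=(14.9895,8.1776) T_A=(9.5268,21.2972) T_B=(22.1815,20.4349) sweep=53.0081

bisector direction at 266.1017° = (-0.067985,-0.997686)
center distance |VC| = r/sin(θ/2) = 14.211512/sin(63.4960°) = 15.880509
C = V + |VC|·bis = (14.9895,8.1776)
T_A = V + ((C−V)·d_A)·d_A = V + 7.0869·d_A = (9.5268,21.2972)
T_B = V + ((C−V)·d_B)·d_B = V + 7.0869·d_B = (22.1815,20.4349)
sweep = 180° − θ = 53.0081°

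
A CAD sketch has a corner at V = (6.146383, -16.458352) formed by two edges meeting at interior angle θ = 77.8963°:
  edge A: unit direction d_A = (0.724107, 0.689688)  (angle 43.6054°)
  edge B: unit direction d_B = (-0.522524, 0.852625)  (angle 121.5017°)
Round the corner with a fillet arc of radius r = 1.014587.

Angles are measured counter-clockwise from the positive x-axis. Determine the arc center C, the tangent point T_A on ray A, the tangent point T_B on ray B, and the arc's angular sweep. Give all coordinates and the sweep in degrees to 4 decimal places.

center=(6.3556,-14.8580) T_A=(7.0553,-15.5926) T_B=(5.4905,-15.3881) sweep=102.1037

bisector direction at 82.5536° = (0.129600,0.991566)
center distance |VC| = r/sin(θ/2) = 1.014587/sin(38.9481°) = 1.613999
C = V + |VC|·bis = (6.3556,-14.8580)
T_A = V + ((C−V)·d_A)·d_A = V + 1.2552·d_A = (7.0553,-15.5926)
T_B = V + ((C−V)·d_B)·d_B = V + 1.2552·d_B = (5.4905,-15.3881)
sweep = 180° − θ = 102.1037°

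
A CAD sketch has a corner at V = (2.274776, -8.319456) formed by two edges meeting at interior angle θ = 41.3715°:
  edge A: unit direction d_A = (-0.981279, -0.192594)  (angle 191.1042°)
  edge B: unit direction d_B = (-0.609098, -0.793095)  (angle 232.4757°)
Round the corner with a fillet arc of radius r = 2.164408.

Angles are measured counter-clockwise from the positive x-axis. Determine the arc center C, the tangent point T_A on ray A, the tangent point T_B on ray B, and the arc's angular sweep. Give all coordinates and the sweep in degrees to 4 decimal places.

center=(-2.9333,-11.5473) T_A=(-3.3502,-9.4235) T_B=(-1.2167,-12.8657) sweep=138.6285

bisector direction at 211.7899° = (-0.849985,-0.526807)
center distance |VC| = r/sin(θ/2) = 2.164408/sin(20.6857°) = 6.127264
C = V + |VC|·bis = (-2.9333,-11.5473)
T_A = V + ((C−V)·d_A)·d_A = V + 5.7323·d_A = (-3.3502,-9.4235)
T_B = V + ((C−V)·d_B)·d_B = V + 5.7323·d_B = (-1.2167,-12.8657)
sweep = 180° − θ = 138.6285°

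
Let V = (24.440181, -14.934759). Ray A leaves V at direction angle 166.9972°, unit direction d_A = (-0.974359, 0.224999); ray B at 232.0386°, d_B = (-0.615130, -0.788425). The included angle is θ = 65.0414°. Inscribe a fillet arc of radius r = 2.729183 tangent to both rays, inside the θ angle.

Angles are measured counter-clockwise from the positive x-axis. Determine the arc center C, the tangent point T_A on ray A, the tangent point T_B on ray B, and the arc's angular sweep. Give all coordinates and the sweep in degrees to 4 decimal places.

bisector direction at 199.5179° = (-0.942537,-0.334101)
center distance |VC| = r/sin(θ/2) = 2.729183/sin(32.5207°) = 5.076565
C = V + |VC|·bis = (19.6553,-16.6308)
T_A = V + ((C−V)·d_A)·d_A = V + 4.2805·d_A = (20.2694,-13.9716)
T_B = V + ((C−V)·d_B)·d_B = V + 4.2805·d_B = (21.8071,-18.3096)
sweep = 180° − θ = 114.9586°

center=(19.6553,-16.6308) T_A=(20.2694,-13.9716) T_B=(21.8071,-18.3096) sweep=114.9586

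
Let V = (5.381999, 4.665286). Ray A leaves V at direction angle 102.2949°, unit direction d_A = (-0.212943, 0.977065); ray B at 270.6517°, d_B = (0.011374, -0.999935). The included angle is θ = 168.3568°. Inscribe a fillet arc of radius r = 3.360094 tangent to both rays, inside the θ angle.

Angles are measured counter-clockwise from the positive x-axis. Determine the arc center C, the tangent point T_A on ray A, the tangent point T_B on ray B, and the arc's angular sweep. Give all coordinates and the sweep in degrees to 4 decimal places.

center=(2.0260,4.2845) T_A=(5.3090,5.0000) T_B=(5.3859,4.3227) sweep=11.6432

bisector direction at 186.4733° = (-0.993625,-0.112740)
center distance |VC| = r/sin(θ/2) = 3.360094/sin(84.1784°) = 3.377513
C = V + |VC|·bis = (2.0260,4.2845)
T_A = V + ((C−V)·d_A)·d_A = V + 0.3426·d_A = (5.3090,5.0000)
T_B = V + ((C−V)·d_B)·d_B = V + 0.3426·d_B = (5.3859,4.3227)
sweep = 180° − θ = 11.6432°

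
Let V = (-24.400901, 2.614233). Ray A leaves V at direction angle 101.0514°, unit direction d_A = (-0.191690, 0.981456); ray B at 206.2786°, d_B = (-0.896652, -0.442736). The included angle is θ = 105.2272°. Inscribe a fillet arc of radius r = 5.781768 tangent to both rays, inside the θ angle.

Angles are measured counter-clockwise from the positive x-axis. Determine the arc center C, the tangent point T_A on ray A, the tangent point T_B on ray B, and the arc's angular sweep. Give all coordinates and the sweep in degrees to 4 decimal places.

bisector direction at 153.6650° = (-0.896216,0.443619)
center distance |VC| = r/sin(θ/2) = 5.781768/sin(52.6136°) = 7.276703
C = V + |VC|·bis = (-30.9224,5.8423)
T_A = V + ((C−V)·d_A)·d_A = V + 4.4183·d_A = (-25.2478,6.9506)
T_B = V + ((C−V)·d_B)·d_B = V + 4.4183·d_B = (-28.3626,0.6581)
sweep = 180° − θ = 74.7728°

center=(-30.9224,5.8423) T_A=(-25.2478,6.9506) T_B=(-28.3626,0.6581) sweep=74.7728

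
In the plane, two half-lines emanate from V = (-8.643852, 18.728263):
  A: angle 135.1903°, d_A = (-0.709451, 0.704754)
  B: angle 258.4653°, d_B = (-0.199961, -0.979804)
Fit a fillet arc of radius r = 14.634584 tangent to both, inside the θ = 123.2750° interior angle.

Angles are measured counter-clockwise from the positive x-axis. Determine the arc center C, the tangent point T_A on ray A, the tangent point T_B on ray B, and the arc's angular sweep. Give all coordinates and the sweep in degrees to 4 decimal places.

center=(-24.5627,13.9137) T_A=(-14.2489,24.2962) T_B=(-10.2236,10.9873) sweep=56.7250

bisector direction at 196.8278° = (-0.957179,-0.289496)
center distance |VC| = r/sin(θ/2) = 14.634584/sin(61.6375°) = 16.630971
C = V + |VC|·bis = (-24.5627,13.9137)
T_A = V + ((C−V)·d_A)·d_A = V + 7.9005·d_A = (-14.2489,24.2962)
T_B = V + ((C−V)·d_B)·d_B = V + 7.9005·d_B = (-10.2236,10.9873)
sweep = 180° − θ = 56.7250°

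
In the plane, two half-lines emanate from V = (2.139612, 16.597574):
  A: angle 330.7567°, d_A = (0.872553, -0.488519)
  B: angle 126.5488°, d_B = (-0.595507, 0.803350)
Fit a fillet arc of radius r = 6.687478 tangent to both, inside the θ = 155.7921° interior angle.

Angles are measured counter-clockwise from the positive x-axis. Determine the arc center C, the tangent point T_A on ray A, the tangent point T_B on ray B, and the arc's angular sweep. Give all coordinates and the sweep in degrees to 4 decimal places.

center=(6.6579,21.7321) T_A=(3.3910,15.8970) T_B=(1.2856,17.7497) sweep=24.2079

bisector direction at 48.6528° = (0.660621,0.750720)
center distance |VC| = r/sin(θ/2) = 6.687478/sin(77.8961°) = 6.839529
C = V + |VC|·bis = (6.6579,21.7321)
T_A = V + ((C−V)·d_A)·d_A = V + 1.4342·d_A = (3.3910,15.8970)
T_B = V + ((C−V)·d_B)·d_B = V + 1.4342·d_B = (1.2856,17.7497)
sweep = 180° − θ = 24.2079°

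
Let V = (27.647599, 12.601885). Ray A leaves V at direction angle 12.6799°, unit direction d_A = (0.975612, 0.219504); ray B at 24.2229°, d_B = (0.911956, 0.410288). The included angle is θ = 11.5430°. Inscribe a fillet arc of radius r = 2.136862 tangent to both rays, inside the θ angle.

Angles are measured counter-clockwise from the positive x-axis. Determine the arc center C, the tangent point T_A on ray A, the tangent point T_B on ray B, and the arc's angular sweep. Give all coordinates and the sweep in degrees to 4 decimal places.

bisector direction at 18.4514° = (0.948592,0.316500)
center distance |VC| = r/sin(θ/2) = 2.136862/sin(5.7715°) = 21.249324
C = V + |VC|·bis = (47.8045,19.3273)
T_A = V + ((C−V)·d_A)·d_A = V + 21.1416·d_A = (48.2736,17.2426)
T_B = V + ((C−V)·d_B)·d_B = V + 21.1416·d_B = (46.9278,21.2760)
sweep = 180° − θ = 168.4570°

center=(47.8045,19.3273) T_A=(48.2736,17.2426) T_B=(46.9278,21.2760) sweep=168.4570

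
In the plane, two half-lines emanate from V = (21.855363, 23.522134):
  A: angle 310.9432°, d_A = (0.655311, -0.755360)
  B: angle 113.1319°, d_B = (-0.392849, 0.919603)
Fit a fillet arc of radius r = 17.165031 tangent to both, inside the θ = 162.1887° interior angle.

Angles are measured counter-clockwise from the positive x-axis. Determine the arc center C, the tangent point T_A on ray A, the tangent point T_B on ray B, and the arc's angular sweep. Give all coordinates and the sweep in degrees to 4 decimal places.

bisector direction at 32.0375° = (0.847701,0.530475)
center distance |VC| = r/sin(θ/2) = 17.165031/sin(81.0944°) = 17.374487
C = V + |VC|·bis = (36.5837,32.7389)
T_A = V + ((C−V)·d_A)·d_A = V + 2.6897·d_A = (23.6180,21.4904)
T_B = V + ((C−V)·d_B)·d_B = V + 2.6897·d_B = (20.7987,25.9956)
sweep = 180° − θ = 17.8113°

center=(36.5837,32.7389) T_A=(23.6180,21.4904) T_B=(20.7987,25.9956) sweep=17.8113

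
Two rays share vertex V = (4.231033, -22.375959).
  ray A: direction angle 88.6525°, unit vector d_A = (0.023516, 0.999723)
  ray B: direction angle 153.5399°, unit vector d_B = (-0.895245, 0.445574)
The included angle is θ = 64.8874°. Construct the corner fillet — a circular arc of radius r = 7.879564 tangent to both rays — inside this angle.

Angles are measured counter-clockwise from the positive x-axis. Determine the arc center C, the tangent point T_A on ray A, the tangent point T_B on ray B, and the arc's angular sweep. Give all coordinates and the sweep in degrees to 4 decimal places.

bisector direction at 121.0962° = (-0.516477,0.856301)
center distance |VC| = r/sin(θ/2) = 7.879564/sin(32.4437°) = 14.687783
C = V + |VC|·bis = (-3.3549,-9.7988)
T_A = V + ((C−V)·d_A)·d_A = V + 12.3953·d_A = (4.5225,-9.9841)
T_B = V + ((C−V)·d_B)·d_B = V + 12.3953·d_B = (-6.8658,-16.8529)
sweep = 180° − θ = 115.1126°

center=(-3.3549,-9.7988) T_A=(4.5225,-9.9841) T_B=(-6.8658,-16.8529) sweep=115.1126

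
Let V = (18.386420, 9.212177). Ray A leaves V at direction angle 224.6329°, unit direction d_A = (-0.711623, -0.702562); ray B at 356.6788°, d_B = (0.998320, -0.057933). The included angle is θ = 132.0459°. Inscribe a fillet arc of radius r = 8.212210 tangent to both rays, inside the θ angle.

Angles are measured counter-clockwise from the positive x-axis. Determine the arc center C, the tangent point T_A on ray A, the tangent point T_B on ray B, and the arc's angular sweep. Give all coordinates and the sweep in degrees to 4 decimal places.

center=(21.5569,0.8022) T_A=(15.7873,6.6462) T_B=(22.0327,9.0006) sweep=47.9541

bisector direction at 290.6558° = (0.352754,-0.935716)
center distance |VC| = r/sin(θ/2) = 8.212210/sin(66.0229°) = 8.987781
C = V + |VC|·bis = (21.5569,0.8022)
T_A = V + ((C−V)·d_A)·d_A = V + 3.6524·d_A = (15.7873,6.6462)
T_B = V + ((C−V)·d_B)·d_B = V + 3.6524·d_B = (22.0327,9.0006)
sweep = 180° − θ = 47.9541°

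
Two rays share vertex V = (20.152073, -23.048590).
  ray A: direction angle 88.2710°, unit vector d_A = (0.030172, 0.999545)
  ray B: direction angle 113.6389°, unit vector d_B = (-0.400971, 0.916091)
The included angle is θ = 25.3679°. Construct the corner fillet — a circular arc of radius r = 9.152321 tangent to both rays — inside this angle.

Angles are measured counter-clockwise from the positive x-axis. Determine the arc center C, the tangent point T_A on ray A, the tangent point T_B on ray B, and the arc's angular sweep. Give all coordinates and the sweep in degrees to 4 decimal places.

center=(12.2309,17.8742) T_A=(21.3790,17.5981) T_B=(3.8465,14.2044) sweep=154.6321

bisector direction at 100.9549° = (-0.190037,0.981777)
center distance |VC| = r/sin(θ/2) = 9.152321/sin(12.6839°) = 41.682375
C = V + |VC|·bis = (12.2309,17.8742)
T_A = V + ((C−V)·d_A)·d_A = V + 40.6652·d_A = (21.3790,17.5981)
T_B = V + ((C−V)·d_B)·d_B = V + 40.6652·d_B = (3.8465,14.2044)
sweep = 180° − θ = 154.6321°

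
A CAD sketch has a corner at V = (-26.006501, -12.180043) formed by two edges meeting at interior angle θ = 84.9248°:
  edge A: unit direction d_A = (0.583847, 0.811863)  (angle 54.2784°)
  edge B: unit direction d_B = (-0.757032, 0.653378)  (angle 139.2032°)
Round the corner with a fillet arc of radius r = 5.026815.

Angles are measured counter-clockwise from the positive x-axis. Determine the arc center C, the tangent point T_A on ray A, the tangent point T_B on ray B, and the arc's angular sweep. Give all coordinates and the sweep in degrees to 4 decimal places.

center=(-26.8805,-4.7856) T_A=(-22.7994,-7.7204) T_B=(-30.1649,-8.5910) sweep=95.0752

bisector direction at 96.7408° = (-0.117378,0.993087)
center distance |VC| = r/sin(θ/2) = 5.026815/sin(42.4624°) = 7.445962
C = V + |VC|·bis = (-26.8805,-4.7856)
T_A = V + ((C−V)·d_A)·d_A = V + 5.4930·d_A = (-22.7994,-7.7204)
T_B = V + ((C−V)·d_B)·d_B = V + 5.4930·d_B = (-30.1649,-8.5910)
sweep = 180° − θ = 95.0752°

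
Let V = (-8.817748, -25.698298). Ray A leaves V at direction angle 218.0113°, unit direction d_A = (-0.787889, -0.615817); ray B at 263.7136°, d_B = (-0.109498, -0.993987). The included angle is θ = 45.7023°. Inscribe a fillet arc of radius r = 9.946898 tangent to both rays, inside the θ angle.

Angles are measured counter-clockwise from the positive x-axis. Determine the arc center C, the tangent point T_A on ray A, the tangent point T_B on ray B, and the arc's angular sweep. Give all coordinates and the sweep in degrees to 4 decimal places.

bisector direction at 240.8624° = (-0.486908,-0.873453)
center distance |VC| = r/sin(θ/2) = 9.946898/sin(22.8512°) = 25.613995
C = V + |VC|·bis = (-21.2894,-48.0709)
T_A = V + ((C−V)·d_A)·d_A = V + 23.6037·d_A = (-27.4149,-40.2339)
T_B = V + ((C−V)·d_B)·d_B = V + 23.6037·d_B = (-11.4023,-49.1601)
sweep = 180° − θ = 134.2977°

center=(-21.2894,-48.0709) T_A=(-27.4149,-40.2339) T_B=(-11.4023,-49.1601) sweep=134.2977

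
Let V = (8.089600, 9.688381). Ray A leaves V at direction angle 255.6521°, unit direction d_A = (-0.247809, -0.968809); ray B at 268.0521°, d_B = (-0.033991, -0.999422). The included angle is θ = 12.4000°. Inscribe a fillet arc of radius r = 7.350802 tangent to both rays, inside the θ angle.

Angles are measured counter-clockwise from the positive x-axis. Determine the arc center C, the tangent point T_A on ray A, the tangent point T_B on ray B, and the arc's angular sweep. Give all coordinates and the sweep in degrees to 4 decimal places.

center=(-1.5569,-57.6879) T_A=(-8.6785,-55.8663) T_B=(5.7896,-57.9378) sweep=167.6000

bisector direction at 261.8521° = (-0.141729,-0.989906)
center distance |VC| = r/sin(θ/2) = 7.350802/sin(6.2000°) = 68.063388
C = V + |VC|·bis = (-1.5569,-57.6879)
T_A = V + ((C−V)·d_A)·d_A = V + 67.6653·d_A = (-8.6785,-55.8663)
T_B = V + ((C−V)·d_B)·d_B = V + 67.6653·d_B = (5.7896,-57.9378)
sweep = 180° − θ = 167.6000°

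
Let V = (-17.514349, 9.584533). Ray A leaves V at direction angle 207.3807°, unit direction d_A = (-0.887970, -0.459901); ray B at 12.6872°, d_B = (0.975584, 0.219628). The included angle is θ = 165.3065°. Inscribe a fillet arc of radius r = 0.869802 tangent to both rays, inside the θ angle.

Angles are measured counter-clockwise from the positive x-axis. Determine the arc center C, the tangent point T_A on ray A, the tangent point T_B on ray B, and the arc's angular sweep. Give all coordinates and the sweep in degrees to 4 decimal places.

center=(-17.2139,8.7606) T_A=(-17.6139,9.5330) T_B=(-17.4049,9.6092) sweep=14.6935

bisector direction at 290.0340° = (0.342577,-0.939490)
center distance |VC| = r/sin(θ/2) = 0.869802/sin(82.6532°) = 0.877002
C = V + |VC|·bis = (-17.2139,8.7606)
T_A = V + ((C−V)·d_A)·d_A = V + 0.1121·d_A = (-17.6139,9.5330)
T_B = V + ((C−V)·d_B)·d_B = V + 0.1121·d_B = (-17.4049,9.6092)
sweep = 180° − θ = 14.6935°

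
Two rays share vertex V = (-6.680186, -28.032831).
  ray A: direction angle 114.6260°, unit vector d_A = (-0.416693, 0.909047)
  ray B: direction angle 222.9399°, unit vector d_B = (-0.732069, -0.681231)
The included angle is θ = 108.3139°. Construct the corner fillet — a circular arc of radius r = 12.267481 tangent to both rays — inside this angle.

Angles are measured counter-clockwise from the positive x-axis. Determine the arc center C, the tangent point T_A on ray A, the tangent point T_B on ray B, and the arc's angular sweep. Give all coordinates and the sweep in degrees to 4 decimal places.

center=(-21.5245,-25.0890) T_A=(-10.3728,-19.9772) T_B=(-13.1675,-34.0696) sweep=71.6861

bisector direction at 168.7829° = (-0.980897,0.194526)
center distance |VC| = r/sin(θ/2) = 12.267481/sin(54.1570°) = 15.133379
C = V + |VC|·bis = (-21.5245,-25.0890)
T_A = V + ((C−V)·d_A)·d_A = V + 8.8616·d_A = (-10.3728,-19.9772)
T_B = V + ((C−V)·d_B)·d_B = V + 8.8616·d_B = (-13.1675,-34.0696)
sweep = 180° − θ = 71.6861°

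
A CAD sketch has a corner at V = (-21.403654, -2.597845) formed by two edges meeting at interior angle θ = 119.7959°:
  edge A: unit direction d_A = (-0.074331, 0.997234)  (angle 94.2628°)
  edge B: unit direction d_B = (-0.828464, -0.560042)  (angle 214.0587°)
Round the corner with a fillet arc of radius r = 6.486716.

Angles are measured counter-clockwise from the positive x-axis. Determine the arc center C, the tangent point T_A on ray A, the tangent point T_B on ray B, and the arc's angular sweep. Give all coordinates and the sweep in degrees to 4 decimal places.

bisector direction at 154.1607° = (-0.900020,0.435848)
center distance |VC| = r/sin(θ/2) = 6.486716/sin(59.8980°) = 7.497937
C = V + |VC|·bis = (-28.1520,0.6701)
T_A = V + ((C−V)·d_A)·d_A = V + 3.7605·d_A = (-21.6832,1.1523)
T_B = V + ((C−V)·d_B)·d_B = V + 3.7605·d_B = (-24.5191,-4.7039)
sweep = 180° − θ = 60.2041°

center=(-28.1520,0.6701) T_A=(-21.6832,1.1523) T_B=(-24.5191,-4.7039) sweep=60.2041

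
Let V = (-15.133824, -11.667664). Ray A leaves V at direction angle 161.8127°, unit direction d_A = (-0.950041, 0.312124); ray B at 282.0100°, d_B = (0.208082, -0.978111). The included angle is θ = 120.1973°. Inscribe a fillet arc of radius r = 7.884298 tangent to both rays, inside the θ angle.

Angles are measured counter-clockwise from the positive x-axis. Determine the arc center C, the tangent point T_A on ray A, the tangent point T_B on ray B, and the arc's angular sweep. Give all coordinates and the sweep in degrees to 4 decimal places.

center=(-21.9021,-17.7429) T_A=(-19.4412,-10.2525) T_B=(-14.1904,-16.1023) sweep=59.8027

bisector direction at 221.9113° = (-0.744179,-0.667980)
center distance |VC| = r/sin(θ/2) = 7.884298/sin(60.0986°) = 9.094976
C = V + |VC|·bis = (-21.9021,-17.7429)
T_A = V + ((C−V)·d_A)·d_A = V + 4.5339·d_A = (-19.4412,-10.2525)
T_B = V + ((C−V)·d_B)·d_B = V + 4.5339·d_B = (-14.1904,-16.1023)
sweep = 180° − θ = 59.8027°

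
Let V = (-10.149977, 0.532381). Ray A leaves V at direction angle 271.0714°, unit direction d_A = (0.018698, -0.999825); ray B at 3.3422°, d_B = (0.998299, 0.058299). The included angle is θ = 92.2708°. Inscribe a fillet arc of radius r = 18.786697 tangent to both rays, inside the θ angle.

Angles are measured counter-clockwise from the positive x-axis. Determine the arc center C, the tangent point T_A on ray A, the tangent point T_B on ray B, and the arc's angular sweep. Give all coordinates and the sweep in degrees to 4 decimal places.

bisector direction at 317.2068° = (0.733810,-0.679354)
center distance |VC| = r/sin(θ/2) = 18.786697/sin(46.1354°) = 26.057190
C = V + |VC|·bis = (8.9711,-17.1697)
T_A = V + ((C−V)·d_A)·d_A = V + 18.0565·d_A = (-9.8123,-17.5210)
T_B = V + ((C−V)·d_B)·d_B = V + 18.0565·d_B = (7.8758,1.5851)
sweep = 180° − θ = 87.7292°

center=(8.9711,-17.1697) T_A=(-9.8123,-17.5210) T_B=(7.8758,1.5851) sweep=87.7292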